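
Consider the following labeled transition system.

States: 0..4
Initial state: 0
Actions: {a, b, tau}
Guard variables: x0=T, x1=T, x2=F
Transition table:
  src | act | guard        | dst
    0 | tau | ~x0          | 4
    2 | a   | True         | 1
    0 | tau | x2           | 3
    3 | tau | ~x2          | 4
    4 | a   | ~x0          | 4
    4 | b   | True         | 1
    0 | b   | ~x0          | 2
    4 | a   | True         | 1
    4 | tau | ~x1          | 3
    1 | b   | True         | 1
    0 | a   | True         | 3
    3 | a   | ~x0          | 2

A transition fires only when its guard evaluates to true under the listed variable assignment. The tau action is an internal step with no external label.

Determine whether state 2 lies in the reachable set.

Guard filter leaves 6 enabled edge(s).
depth 0: {0}
depth 1: {3}  cumulative {0,3}
depth 2: {4}  cumulative {0,3,4}
depth 3: {1}  cumulative {0,1,3,4}
Reach set: {0,1,3,4}

Answer: UNREACHABLE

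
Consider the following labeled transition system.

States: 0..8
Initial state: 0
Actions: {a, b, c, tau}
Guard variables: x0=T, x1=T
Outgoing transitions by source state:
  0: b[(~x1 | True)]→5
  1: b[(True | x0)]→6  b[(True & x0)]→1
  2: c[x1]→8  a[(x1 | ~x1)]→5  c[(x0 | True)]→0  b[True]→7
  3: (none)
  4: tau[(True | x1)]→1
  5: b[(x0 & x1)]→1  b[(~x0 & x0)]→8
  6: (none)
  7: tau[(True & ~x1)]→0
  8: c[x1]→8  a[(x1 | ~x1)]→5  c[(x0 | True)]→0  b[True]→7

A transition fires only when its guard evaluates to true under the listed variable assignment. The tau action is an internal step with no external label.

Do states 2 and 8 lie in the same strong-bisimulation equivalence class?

Bisimulation quotient by refinement:
  P[0] = {{0,1,2,3,4,5,6,7,8}}
  P[1] = {{0,1,5},{2,8},{3,6,7},{4}}
  P[2] = {{0,5},{1},{2,8},{3,6,7},{4}}
  P[3] = {{0},{1},{2,8},{3,6,7},{4},{5}}
6 equivalence class(es) (converged in 4)
[2]={2,8}  [8]={2,8}

Answer: BISIMILAR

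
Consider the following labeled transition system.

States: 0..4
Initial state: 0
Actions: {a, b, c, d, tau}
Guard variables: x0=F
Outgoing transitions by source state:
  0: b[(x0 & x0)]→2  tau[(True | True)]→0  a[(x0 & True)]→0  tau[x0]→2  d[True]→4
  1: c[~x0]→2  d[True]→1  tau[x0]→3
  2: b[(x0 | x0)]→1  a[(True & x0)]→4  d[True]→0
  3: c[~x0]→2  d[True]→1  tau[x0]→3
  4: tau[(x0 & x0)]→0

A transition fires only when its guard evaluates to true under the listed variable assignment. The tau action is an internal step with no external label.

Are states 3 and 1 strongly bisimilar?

Answer: BISIMILAR

Analysis:
Bisimulation quotient by refinement:
  π0 = {{0,1,2,3,4}}
  π1 = {{0},{1,3},{2},{4}}
4 equivalence class(es) (converged in 2)
[3]={1,3}  [1]={1,3}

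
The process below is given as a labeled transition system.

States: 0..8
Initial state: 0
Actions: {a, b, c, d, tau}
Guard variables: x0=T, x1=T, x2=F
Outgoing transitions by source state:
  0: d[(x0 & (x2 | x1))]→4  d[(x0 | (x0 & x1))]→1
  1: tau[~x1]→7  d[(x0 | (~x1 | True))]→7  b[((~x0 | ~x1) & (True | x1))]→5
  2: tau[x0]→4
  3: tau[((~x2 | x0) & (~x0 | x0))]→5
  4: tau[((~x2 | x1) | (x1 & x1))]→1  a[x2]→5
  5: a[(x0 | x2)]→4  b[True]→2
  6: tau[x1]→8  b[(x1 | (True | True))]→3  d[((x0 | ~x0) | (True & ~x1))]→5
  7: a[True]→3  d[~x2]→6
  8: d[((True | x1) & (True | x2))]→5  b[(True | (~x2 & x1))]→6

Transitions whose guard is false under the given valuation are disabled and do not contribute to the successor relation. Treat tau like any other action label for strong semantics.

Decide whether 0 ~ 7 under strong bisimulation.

Answer: NOT BISIMILAR

Working:
Bisimulation quotient by refinement:
  π0 = {{0,1,2,3,4,5,6,7,8}}
  π1 = {{0,1},{2,3,4},{5},{6},{7},{8}}
  π2 = {{0},{1},{2},{3},{4},{5},{6},{7},{8}}
stable after 3 split(s): 9 block(s)
[0]={0}  [7]={7}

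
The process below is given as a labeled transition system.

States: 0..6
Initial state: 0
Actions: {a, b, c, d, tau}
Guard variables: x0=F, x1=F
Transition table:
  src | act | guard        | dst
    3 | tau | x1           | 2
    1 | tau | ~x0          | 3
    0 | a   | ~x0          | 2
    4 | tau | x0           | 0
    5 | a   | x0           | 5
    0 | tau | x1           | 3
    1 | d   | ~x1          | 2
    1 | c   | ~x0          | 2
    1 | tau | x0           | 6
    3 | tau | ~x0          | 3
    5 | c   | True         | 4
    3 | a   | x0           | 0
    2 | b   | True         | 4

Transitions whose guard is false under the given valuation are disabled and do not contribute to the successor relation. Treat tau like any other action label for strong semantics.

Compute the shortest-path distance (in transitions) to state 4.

Breadth-first toward 4:
  depth 0: {0}
  depth 1: {2}
  depth 2: {4}
depth(4)=2, e.g. a·b

Answer: 2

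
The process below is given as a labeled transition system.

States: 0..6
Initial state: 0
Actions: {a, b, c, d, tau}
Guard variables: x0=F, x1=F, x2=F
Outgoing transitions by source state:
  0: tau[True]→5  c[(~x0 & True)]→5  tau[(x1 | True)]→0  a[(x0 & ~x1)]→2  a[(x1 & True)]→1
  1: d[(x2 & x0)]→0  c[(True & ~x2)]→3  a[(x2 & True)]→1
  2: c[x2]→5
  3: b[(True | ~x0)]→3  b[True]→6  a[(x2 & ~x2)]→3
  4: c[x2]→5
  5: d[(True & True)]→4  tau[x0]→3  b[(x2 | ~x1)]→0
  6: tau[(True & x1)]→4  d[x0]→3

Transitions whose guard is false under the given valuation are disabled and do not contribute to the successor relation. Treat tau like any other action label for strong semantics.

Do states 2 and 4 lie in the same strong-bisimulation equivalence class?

Answer: BISIMILAR

Analysis:
Bisimulation quotient by refinement:
  π0 = {{0,1,2,3,4,5,6}}
  π1 = {{0},{1},{2,4,6},{3},{5}}
Fixed point at round 2; 5 class(es).
[2]={2,4,6}  [4]={2,4,6}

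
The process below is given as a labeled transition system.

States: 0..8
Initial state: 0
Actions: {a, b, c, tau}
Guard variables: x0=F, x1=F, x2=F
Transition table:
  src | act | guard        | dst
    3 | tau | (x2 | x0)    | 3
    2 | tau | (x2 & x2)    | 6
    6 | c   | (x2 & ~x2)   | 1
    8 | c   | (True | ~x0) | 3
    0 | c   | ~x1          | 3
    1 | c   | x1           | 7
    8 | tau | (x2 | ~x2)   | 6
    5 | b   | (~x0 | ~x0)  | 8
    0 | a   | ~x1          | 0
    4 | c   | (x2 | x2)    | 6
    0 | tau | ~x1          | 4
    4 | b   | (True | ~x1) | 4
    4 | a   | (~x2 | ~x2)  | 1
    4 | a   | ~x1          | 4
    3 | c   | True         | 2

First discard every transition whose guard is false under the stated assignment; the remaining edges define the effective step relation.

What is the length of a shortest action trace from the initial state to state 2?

Answer: 2

Analysis:
Layered search for 2:
  Layer 0: {0}
  Layer 1: {3,4}
  Layer 2: {1,2}
first hit 2 at d=2 via c·c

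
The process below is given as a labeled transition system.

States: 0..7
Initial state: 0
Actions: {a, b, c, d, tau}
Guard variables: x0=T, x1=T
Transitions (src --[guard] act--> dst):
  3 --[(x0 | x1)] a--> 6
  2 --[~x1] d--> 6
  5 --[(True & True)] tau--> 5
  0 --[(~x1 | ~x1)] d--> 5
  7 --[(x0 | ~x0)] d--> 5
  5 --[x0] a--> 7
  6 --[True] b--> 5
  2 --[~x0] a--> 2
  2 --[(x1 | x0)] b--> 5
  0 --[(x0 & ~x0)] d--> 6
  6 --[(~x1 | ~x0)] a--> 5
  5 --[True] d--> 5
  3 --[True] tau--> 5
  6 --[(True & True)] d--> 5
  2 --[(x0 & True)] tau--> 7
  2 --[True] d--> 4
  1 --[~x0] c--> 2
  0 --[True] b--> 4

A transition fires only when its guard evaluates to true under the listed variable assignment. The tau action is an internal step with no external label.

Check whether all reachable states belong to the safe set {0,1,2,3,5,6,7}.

Answer: INVARIANT VIOLATED at state 4

Analysis:
Safe = {0,1,2,3,5,6,7}
Reach set: {0,4}
  0: ok
  4: ✗ unsafe
witness against invariant: b → 4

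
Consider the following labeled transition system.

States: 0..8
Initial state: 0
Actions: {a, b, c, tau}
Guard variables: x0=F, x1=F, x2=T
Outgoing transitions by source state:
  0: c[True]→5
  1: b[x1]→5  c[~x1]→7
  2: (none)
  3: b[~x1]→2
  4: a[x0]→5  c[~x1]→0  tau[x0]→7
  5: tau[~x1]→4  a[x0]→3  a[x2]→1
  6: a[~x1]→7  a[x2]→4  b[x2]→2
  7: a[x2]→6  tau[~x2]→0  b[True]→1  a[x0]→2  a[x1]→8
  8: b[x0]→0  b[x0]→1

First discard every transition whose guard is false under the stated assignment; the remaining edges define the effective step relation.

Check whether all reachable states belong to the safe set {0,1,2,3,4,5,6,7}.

Safe = {0,1,2,3,4,5,6,7}
R = {0,1,2,4,5,6,7}
  0: safe
  1: safe
  2: safe
  4: safe
  5: safe
  6: safe
  7: safe

Answer: INVARIANT HOLDS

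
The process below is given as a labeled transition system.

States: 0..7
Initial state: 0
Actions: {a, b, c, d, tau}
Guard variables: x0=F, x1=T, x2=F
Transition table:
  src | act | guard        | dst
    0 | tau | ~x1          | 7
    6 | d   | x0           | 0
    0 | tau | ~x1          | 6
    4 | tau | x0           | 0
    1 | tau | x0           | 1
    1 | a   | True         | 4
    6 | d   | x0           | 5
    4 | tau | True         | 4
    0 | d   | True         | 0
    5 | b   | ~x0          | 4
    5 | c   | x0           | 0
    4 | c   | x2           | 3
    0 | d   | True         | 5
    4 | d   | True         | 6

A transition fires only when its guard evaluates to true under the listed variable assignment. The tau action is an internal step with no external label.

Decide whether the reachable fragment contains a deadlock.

Reachable = {0,4,5,6}
  0: d→0  d→5  [deg 2]
  4: d→6  tau→4  [deg 2]
  5: b→4  [deg 1]
  6: ∅  [STUCK]
Path to 6: d·b·d

Answer: DEADLOCK at state 6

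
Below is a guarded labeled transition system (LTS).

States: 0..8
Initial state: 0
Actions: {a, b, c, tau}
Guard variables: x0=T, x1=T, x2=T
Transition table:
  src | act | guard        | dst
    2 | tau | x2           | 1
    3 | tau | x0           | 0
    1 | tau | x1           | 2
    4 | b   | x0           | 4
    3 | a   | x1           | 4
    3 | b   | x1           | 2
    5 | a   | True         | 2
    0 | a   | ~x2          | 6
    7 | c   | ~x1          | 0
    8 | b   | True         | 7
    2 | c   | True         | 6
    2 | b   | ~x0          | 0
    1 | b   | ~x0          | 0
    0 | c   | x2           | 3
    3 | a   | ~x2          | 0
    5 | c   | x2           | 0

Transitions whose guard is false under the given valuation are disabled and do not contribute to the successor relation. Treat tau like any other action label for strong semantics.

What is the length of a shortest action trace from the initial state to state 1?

BFS to 1:
  Layer 0: {0}
  Layer 1: {3}
  Layer 2: {2,4}
  Layer 3: {1,6}
1 enters at depth 3; path c·b·tau

Answer: 3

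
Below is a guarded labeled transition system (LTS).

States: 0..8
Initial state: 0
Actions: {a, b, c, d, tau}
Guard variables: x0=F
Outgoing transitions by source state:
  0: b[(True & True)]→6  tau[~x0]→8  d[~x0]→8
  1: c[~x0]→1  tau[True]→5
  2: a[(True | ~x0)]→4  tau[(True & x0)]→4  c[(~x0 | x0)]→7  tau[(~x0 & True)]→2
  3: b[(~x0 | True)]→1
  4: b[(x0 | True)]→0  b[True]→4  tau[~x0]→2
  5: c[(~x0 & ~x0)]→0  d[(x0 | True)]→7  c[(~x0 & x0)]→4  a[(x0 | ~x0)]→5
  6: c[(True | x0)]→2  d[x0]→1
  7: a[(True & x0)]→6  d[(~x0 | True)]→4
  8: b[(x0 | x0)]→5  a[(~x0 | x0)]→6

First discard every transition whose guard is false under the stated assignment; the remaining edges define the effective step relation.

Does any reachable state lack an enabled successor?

Reach set: {0,2,4,6,7,8}
  0: b→6  d→8  tau→8  [3 exit(s)]
  2: a→4  c→7  tau→2  [3 exit(s)]
  4: b→0  b→4  tau→2  [3 exit(s)]
  6: c→2  [1 exit(s)]
  7: d→4  [1 exit(s)]
  8: a→6  [1 exit(s)]

Answer: DEADLOCK-FREE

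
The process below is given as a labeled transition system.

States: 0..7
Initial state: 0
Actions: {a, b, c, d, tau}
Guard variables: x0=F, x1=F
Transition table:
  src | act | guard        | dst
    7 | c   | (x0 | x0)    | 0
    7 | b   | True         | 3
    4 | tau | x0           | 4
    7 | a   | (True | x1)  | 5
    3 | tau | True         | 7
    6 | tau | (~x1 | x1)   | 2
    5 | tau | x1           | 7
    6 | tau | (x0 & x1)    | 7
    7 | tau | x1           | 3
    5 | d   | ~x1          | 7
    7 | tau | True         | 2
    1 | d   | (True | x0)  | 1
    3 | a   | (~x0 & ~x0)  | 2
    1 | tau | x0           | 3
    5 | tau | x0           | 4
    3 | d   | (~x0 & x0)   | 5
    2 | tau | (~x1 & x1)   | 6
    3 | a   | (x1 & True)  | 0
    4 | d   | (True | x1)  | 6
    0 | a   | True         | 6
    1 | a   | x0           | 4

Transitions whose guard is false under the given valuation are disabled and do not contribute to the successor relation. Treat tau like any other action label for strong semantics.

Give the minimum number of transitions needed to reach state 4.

Layered search for 4:
  L0 = {0}
  L1 = {6}
  L2 = {2}
4 never appears.

Answer: UNREACHABLE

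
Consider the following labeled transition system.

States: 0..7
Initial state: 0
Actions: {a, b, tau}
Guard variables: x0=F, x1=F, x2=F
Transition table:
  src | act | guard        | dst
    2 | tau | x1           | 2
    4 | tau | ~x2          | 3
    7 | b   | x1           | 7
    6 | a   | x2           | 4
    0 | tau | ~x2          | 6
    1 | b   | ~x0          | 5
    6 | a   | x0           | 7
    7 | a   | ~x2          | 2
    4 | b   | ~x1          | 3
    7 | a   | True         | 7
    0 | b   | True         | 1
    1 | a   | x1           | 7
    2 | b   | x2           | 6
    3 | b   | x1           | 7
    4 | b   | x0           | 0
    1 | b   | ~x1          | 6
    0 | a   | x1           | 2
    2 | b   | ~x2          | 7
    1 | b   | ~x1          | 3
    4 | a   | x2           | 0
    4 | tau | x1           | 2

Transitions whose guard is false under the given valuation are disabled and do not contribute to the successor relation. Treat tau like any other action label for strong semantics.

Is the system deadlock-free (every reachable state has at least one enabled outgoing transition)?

Answer: DEADLOCK at state 3

Working:
Reach set: {0,1,3,5,6}
  0: b→1  tau→6  [2 out]
  1: b→3  b→5  b→6  [3 out]
  3: ∅  [no exit]
  5: ∅  [no exit]
  6: ∅  [no exit]
Path to 3: b·b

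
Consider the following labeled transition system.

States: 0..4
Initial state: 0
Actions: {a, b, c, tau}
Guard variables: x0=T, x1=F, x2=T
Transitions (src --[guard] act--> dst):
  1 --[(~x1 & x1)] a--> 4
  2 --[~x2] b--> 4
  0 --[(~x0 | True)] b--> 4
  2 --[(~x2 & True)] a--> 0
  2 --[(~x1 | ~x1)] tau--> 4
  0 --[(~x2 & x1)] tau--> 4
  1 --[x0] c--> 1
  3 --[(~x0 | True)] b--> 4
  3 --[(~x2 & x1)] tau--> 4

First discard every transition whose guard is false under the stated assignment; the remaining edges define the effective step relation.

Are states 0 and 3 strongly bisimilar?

Refine partition for ~:
  P[0] = {{0,1,2,3,4}}
  P[1] = {{0,3},{1},{2},{4}}
Fixed point at round 2; 4 class(es).
0∈{0,3}, 3∈{0,3}

Answer: BISIMILAR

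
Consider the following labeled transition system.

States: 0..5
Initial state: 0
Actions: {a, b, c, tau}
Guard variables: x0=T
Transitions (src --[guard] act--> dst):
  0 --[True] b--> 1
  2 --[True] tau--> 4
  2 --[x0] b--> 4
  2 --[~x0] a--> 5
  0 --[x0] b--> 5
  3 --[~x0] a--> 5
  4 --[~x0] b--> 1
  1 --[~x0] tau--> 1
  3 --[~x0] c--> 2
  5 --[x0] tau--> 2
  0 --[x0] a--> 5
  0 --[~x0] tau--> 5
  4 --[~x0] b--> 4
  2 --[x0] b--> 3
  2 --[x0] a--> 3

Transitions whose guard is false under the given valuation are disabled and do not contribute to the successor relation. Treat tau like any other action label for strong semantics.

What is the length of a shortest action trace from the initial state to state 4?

Answer: 3

Analysis:
BFS to 4:
  Layer 0: {0}
  Layer 1: {1,5}
  Layer 2: {2}
  Layer 3: {3,4}
4 enters at depth 3; path a·tau·b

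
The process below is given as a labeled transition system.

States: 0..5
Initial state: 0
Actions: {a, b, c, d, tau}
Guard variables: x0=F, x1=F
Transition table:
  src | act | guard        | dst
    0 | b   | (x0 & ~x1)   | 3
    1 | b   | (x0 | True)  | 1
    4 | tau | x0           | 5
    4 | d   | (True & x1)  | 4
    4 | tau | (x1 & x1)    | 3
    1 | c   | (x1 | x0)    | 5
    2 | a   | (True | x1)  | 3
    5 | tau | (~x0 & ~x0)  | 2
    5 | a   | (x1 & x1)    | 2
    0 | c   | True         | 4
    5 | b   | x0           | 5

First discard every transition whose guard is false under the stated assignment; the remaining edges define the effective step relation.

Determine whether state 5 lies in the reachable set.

Answer: UNREACHABLE

Trace:
4 transition(s) survive guard evaluation.
depth 0: {0}
depth 1: {4}  now seen {0,4}
Reachable = {0,4}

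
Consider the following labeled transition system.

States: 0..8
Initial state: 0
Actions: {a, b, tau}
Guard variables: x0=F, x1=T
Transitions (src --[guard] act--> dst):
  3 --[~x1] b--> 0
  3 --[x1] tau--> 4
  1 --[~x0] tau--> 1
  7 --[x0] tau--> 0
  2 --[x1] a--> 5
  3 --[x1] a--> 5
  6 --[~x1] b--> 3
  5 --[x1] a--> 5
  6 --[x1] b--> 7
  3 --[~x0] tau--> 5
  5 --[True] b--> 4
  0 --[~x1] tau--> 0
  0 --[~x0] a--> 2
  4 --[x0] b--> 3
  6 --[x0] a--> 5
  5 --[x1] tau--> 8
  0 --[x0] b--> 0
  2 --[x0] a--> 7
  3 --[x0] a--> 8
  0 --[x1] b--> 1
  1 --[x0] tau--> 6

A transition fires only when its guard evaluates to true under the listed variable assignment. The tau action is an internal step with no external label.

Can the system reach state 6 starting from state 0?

11 transition(s) survive guard evaluation.
Layer 0: {0}
Layer 1: {1,2}  total {0,1,2}
Layer 2: {5}  total {0,1,2,5}
Layer 3: {4,8}  total {0,1,2,4,5,8}
R = {0,1,2,4,5,8}

Answer: UNREACHABLE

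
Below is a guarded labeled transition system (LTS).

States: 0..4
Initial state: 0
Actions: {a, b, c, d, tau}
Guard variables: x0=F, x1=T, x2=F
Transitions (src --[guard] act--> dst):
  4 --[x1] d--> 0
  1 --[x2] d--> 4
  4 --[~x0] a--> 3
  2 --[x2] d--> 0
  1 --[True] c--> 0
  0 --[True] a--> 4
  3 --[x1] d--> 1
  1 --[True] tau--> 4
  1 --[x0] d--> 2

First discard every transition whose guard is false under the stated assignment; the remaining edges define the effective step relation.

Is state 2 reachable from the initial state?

Answer: UNREACHABLE

Working:
Guard filter leaves 6 enabled edge(s).
Layer 0: {0}
Layer 1: {4}  now seen {0,4}
Layer 2: {3}  now seen {0,3,4}
Layer 3: {1}  now seen {0,1,3,4}
R = {0,1,3,4}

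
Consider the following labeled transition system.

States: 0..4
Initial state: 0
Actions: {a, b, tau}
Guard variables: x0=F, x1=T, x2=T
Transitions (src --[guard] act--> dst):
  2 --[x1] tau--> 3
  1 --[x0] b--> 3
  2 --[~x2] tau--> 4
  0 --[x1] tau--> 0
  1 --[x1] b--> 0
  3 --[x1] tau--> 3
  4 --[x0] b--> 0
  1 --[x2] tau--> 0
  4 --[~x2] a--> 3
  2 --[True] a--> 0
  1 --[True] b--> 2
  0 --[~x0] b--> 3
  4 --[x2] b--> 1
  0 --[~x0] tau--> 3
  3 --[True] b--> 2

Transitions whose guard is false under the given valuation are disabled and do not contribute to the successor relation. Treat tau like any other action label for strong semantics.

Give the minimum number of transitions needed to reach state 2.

Answer: 2

Working:
BFS to 2:
  Layer 0: {0}
  Layer 1: {3}
  Layer 2: {2}
depth(2)=2, e.g. b·b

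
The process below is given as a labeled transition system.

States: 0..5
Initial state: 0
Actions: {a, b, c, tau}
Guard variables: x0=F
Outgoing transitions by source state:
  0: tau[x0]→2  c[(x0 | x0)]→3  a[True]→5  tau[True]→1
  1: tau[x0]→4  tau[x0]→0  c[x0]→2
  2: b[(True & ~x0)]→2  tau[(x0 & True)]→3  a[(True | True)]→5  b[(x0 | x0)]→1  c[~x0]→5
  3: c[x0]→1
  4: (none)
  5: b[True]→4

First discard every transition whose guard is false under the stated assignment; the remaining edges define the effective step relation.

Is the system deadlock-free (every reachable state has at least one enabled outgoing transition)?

R = {0,1,4,5}
  0: a→5  tau→1  [2 out]
  1: ∅  [STUCK]
  4: ∅  [STUCK]
  5: b→4  [1 out]
trace reaching 1: tau

Answer: DEADLOCK at state 1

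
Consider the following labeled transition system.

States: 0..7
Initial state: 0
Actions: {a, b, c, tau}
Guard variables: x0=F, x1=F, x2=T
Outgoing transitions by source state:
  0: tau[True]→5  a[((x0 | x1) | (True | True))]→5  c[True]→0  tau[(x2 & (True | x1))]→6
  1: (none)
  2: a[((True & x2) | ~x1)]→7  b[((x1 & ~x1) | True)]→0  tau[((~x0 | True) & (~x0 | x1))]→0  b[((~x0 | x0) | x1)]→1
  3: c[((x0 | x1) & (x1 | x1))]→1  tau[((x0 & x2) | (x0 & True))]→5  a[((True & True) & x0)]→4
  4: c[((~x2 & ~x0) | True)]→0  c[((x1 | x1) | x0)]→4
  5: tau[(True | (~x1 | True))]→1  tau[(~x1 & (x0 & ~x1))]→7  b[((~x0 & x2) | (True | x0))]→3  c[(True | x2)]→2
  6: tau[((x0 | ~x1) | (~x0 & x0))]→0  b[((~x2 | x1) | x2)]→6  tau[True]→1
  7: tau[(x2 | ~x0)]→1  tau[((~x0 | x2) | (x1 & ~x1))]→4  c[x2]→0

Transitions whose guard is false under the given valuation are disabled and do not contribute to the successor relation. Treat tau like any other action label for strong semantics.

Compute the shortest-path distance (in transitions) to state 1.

Layered search for 1:
  depth 0: {0}
  depth 1: {5,6}
  depth 2: {1,2,3}
depth(1)=2, e.g. a·tau

Answer: 2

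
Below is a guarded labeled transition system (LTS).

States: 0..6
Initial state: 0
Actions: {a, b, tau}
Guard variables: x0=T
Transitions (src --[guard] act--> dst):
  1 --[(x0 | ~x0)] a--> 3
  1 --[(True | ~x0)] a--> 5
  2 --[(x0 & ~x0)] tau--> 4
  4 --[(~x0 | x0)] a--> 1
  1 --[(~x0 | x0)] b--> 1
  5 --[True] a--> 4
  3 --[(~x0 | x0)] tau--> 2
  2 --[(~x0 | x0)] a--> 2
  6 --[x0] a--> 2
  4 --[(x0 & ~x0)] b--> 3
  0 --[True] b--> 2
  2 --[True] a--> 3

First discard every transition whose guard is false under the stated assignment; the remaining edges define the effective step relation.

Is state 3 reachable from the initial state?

Answer: REACHABLE

Working:
After dropping false guards: 10 live edges.
Layer 0: {0}
Layer 1: {2}  now seen {0,2}
Layer 2: {3}  now seen {0,2,3}
Reachable = {0,2,3}
trace reaching 3: b·a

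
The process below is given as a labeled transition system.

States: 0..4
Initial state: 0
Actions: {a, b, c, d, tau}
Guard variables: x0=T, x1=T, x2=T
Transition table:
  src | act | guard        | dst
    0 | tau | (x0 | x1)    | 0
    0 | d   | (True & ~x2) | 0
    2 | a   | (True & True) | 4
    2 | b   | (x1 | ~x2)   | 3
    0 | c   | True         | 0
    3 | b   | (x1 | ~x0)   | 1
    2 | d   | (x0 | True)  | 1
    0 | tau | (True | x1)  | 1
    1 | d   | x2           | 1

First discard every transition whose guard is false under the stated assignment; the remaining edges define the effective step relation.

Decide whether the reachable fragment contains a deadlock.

Reach set: {0,1}
  0: c→0  tau→0  tau→1  [3 out]
  1: d→1  [1 out]

Answer: DEADLOCK-FREE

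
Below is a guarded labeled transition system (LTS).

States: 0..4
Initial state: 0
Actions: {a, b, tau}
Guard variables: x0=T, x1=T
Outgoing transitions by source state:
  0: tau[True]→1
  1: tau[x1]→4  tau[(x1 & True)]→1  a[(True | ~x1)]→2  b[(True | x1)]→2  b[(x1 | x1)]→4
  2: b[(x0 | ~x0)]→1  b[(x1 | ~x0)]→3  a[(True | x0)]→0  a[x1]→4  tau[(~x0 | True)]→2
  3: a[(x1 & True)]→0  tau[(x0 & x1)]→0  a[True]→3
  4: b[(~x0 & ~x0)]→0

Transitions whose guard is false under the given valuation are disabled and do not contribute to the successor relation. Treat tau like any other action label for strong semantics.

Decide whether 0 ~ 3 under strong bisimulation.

Answer: NOT BISIMILAR

Working:
Refine partition for ~:
  P[0] = {{0,1,2,3,4}}
  P[1] = {{0},{1,2},{3},{4}}
  P[2] = {{0},{1},{2},{3},{4}}
Fixed point at round 3; 5 class(es).
class of 0: {0}; class of 3: {3}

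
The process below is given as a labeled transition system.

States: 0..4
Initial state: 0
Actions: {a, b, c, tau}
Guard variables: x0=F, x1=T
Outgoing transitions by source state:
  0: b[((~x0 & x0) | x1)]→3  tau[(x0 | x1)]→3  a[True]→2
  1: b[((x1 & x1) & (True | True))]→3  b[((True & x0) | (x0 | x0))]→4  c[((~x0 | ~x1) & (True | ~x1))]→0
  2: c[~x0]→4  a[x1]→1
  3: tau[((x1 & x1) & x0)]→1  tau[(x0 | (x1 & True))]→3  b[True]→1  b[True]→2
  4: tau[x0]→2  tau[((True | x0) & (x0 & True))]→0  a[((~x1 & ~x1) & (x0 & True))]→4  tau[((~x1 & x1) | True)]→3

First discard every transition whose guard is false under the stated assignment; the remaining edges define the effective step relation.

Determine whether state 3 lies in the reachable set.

Answer: REACHABLE

Trace:
Guard filter leaves 11 enabled edge(s).
Layer 0: {0}
Layer 1: {2,3}  cumulative {0,2,3}
Layer 2: {1,4}  cumulative {0,1,2,3,4}
Reachable = {0,1,2,3,4}
Path to 3: b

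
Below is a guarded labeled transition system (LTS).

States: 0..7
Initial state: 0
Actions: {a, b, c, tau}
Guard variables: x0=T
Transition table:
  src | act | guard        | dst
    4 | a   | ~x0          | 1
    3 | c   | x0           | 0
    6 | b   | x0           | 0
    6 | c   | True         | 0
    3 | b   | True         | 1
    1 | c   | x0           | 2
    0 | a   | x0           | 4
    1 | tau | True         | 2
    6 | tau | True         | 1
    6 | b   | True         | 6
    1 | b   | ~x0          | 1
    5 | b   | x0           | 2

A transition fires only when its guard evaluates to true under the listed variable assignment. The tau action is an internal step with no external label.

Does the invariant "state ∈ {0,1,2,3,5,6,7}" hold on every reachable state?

Answer: INVARIANT VIOLATED at state 4

Working:
Allowed set {0,1,2,3,5,6,7}
Reach set: {0,4}
  0: ✓
  4: ✗ unsafe
counterexample path to 4: a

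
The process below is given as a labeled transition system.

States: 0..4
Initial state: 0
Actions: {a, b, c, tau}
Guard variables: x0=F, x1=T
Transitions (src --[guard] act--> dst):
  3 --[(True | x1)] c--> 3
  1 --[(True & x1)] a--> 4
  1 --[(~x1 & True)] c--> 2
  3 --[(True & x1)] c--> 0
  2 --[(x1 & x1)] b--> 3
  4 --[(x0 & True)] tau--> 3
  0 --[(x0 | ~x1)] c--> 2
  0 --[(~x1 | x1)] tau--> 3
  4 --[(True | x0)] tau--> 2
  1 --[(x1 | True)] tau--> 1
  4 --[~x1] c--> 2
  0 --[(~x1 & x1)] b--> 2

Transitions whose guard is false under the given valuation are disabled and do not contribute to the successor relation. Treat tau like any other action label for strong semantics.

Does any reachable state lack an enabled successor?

Answer: DEADLOCK-FREE

Working:
Reachable = {0,3}
  0: tau→3  [deg 1]
  3: c→0  c→3  [deg 2]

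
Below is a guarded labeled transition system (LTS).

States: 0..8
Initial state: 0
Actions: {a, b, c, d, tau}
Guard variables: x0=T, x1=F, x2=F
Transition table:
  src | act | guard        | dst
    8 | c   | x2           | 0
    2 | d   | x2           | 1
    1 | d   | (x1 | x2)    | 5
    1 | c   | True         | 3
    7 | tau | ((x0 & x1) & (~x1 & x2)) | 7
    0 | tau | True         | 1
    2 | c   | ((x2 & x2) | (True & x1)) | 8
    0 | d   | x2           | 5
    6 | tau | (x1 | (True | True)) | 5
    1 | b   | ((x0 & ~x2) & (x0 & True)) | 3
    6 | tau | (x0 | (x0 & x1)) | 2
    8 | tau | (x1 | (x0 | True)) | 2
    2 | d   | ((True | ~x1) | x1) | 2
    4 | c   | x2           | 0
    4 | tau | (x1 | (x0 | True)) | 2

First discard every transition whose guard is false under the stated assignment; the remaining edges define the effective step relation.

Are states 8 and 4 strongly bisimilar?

Compute ~ classes (split until stable):
  π0 = {{0,1,2,3,4,5,6,7,8}}
  π1 = {{0,4,6,8},{1},{2},{3,5,7}}
  π2 = {{0},{1},{2},{3,5,7},{4,8},{6}}
stable after 3 split(s): 6 block(s)
8∈{4,8}, 4∈{4,8}

Answer: BISIMILAR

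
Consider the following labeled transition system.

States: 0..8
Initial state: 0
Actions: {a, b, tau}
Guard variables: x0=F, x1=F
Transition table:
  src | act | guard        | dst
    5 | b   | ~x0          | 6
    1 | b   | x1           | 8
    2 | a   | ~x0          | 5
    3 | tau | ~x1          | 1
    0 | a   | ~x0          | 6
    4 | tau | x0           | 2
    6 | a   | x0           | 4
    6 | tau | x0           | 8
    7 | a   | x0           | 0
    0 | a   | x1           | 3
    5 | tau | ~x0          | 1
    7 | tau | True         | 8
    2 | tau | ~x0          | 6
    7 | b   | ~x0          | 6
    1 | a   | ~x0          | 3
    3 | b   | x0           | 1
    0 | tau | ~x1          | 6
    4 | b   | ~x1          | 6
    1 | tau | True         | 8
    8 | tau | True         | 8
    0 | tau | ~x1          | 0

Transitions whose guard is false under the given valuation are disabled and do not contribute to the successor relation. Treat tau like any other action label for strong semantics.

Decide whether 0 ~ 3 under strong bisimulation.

Compute ~ classes (split until stable):
  π0 = {{0,1,2,3,4,5,6,7,8}}
  π1 = {{0,1,2},{3,8},{4},{5,7},{6}}
  π2 = {{0},{1},{2},{3},{4},{5},{6},{7},{8}}
9 equivalence class(es) (converged in 3)
0∈{0}, 3∈{3}

Answer: NOT BISIMILAR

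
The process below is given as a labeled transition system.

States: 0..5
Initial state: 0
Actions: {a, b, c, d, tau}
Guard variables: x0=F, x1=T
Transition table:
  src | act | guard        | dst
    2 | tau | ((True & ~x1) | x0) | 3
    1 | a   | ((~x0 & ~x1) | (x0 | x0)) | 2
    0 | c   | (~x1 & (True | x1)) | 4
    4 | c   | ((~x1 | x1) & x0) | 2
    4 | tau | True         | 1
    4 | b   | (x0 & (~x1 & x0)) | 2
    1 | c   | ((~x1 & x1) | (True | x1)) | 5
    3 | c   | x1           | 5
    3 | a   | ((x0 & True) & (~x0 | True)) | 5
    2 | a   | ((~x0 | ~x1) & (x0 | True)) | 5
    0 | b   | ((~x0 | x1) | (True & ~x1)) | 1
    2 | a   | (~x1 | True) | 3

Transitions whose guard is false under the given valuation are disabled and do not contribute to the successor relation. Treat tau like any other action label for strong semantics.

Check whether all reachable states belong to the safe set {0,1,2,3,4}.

Answer: INVARIANT VIOLATED at state 5

Analysis:
Allowed set {0,1,2,3,4}
Reachable = {0,1,5}
  0: ✓
  1: ✓
  5: outside
reach 5 via b·c — violates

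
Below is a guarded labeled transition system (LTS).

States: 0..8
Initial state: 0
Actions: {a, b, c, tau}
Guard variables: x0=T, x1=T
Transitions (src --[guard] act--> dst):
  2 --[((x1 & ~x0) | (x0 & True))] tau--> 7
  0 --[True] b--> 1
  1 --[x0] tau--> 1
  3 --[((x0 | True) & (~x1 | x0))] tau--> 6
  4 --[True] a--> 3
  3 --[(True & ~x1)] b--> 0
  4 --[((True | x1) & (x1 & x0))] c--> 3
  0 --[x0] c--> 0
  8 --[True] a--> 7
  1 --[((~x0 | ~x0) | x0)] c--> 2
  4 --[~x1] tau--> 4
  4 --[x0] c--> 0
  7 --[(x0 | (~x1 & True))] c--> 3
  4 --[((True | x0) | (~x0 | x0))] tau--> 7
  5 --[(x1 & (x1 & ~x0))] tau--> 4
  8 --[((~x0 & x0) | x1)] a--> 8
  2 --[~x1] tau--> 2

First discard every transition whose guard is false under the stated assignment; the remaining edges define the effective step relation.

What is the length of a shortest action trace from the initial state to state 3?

Answer: 4

Working:
BFS to 3:
  L0 = {0}
  L1 = {1}
  L2 = {2}
  L3 = {7}
  L4 = {3}
depth(3)=4, e.g. b·c·tau·c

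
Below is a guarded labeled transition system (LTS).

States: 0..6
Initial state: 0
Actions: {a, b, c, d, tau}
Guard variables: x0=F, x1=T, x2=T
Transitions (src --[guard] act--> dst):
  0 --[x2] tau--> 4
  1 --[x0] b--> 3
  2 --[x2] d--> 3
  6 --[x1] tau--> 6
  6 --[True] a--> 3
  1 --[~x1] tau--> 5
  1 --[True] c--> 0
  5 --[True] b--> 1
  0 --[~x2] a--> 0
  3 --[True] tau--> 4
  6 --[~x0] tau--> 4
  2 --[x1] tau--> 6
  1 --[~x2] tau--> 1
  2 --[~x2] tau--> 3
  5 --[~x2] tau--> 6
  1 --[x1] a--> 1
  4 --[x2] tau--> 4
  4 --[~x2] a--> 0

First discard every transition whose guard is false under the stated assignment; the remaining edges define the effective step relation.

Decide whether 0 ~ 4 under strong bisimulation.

Answer: BISIMILAR

Trace:
Refine partition for ~:
  π0 = {{0,1,2,3,4,5,6}}
  π1 = {{0,3,4},{1},{2},{5},{6}}
Fixed point at round 2; 5 class(es).
[0]={0,3,4}  [4]={0,3,4}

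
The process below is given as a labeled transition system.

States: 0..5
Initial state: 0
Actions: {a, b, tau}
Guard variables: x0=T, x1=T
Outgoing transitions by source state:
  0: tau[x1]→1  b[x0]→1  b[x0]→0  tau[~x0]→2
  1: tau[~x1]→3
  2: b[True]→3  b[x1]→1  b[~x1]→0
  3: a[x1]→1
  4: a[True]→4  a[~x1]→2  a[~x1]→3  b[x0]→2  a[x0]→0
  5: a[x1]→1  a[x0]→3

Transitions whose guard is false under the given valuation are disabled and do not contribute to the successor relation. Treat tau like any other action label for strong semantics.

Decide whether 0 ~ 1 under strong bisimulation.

Refine partition for ~:
  P[0] = {{0,1,2,3,4,5}}
  P[1] = {{0},{1},{2},{3,5},{4}}
  P[2] = {{0},{1},{2},{3},{4},{5}}
6 equivalence class(es) (converged in 3)
[0]={0}  [1]={1}

Answer: NOT BISIMILAR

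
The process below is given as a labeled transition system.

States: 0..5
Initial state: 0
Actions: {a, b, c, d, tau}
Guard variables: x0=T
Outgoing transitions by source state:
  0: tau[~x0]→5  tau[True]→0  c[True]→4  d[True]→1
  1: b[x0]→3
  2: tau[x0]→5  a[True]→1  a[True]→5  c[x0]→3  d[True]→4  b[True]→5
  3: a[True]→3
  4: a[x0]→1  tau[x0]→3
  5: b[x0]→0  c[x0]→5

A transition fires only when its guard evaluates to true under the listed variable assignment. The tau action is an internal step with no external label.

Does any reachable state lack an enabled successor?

Reach set: {0,1,3,4}
  0: c→4  d→1  tau→0  [deg 3]
  1: b→3  [deg 1]
  3: a→3  [deg 1]
  4: a→1  tau→3  [deg 2]

Answer: DEADLOCK-FREE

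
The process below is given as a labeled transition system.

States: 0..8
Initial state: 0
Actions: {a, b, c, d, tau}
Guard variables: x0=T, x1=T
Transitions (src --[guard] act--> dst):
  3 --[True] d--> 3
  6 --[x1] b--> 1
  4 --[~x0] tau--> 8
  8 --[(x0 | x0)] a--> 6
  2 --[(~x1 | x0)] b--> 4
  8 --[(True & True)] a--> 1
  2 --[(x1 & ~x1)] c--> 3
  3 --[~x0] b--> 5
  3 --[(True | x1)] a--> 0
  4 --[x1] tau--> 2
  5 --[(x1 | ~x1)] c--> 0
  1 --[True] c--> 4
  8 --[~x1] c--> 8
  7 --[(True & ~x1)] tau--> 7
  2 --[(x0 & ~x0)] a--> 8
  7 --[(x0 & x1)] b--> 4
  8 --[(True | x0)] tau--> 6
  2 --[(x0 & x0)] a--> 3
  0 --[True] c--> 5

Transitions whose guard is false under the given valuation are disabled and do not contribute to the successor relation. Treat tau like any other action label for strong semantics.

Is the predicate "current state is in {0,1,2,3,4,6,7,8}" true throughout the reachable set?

Allowed set {0,1,2,3,4,6,7,8}
Reach set: {0,5}
  0: ✓
  5: VIOLATES
reach 5 via c — violates

Answer: INVARIANT VIOLATED at state 5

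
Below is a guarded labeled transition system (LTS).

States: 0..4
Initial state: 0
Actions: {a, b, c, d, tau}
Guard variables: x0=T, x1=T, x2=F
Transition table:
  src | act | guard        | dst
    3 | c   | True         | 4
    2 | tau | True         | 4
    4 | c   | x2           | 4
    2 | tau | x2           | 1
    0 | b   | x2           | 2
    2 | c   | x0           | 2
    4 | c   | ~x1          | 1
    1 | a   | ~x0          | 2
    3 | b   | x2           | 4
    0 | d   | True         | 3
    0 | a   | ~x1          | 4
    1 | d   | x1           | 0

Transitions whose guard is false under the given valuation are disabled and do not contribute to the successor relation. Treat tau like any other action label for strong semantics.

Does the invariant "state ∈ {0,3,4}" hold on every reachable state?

Answer: INVARIANT HOLDS

Trace:
Safe = {0,3,4}
Reachable = {0,3,4}
  0: ok
  3: ok
  4: ok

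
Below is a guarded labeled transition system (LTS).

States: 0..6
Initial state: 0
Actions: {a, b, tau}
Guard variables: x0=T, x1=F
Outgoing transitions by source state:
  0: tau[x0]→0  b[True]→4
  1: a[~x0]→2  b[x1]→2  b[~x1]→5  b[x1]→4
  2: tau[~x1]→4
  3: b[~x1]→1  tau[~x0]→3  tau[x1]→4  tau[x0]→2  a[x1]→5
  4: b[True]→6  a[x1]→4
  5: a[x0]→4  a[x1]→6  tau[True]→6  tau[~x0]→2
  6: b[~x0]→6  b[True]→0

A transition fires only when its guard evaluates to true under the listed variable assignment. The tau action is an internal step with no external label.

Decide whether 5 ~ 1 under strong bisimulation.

Bisimulation quotient by refinement:
  P[0] = {{0,1,2,3,4,5,6}}
  P[1] = {{0,3},{1,4,6},{2},{5}}
  P[2] = {{0},{1},{2},{3},{4},{5},{6}}
Fixed point at round 3; 7 class(es).
[5]={5}  [1]={1}

Answer: NOT BISIMILAR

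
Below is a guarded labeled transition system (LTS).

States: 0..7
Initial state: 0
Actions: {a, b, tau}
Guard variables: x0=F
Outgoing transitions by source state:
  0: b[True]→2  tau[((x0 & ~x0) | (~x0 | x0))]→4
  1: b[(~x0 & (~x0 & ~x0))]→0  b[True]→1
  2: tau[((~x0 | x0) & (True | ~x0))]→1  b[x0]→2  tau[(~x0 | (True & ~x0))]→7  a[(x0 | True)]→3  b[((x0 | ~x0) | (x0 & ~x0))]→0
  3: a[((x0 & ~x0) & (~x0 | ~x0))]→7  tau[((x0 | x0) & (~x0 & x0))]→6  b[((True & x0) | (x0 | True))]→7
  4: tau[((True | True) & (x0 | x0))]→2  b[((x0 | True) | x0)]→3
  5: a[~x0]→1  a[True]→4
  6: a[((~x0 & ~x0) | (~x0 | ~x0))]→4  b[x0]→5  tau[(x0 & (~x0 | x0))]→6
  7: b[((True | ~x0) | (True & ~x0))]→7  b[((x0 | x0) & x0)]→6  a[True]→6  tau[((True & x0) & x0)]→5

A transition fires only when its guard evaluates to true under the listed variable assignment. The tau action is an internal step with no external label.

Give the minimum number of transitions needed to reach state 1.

Answer: 2

Trace:
Layered search for 1:
  L0 = {0}
  L1 = {2,4}
  L2 = {1,3,7}
depth(1)=2, e.g. b·tau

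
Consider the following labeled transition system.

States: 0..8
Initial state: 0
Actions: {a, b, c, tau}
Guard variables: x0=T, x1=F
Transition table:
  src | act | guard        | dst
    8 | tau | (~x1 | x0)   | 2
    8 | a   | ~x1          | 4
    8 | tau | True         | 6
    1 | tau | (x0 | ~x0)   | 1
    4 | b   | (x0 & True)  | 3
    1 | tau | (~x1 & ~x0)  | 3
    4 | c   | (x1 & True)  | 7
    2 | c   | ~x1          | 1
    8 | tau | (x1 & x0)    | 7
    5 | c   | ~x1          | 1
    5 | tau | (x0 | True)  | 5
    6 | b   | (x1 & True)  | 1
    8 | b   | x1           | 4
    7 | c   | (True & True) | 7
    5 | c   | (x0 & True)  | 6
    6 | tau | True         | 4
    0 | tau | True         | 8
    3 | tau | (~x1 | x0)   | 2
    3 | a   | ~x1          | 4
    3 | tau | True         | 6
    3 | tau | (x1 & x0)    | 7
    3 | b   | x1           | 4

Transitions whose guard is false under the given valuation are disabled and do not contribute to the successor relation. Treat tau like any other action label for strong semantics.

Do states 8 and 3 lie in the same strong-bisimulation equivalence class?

Compute ~ classes (split until stable):
  round 0: {{0,1,2,3,4,5,6,7,8}}
  round 1: {{0,1,6},{2,7},{3,8},{4},{5}}
  round 2: {{0},{1},{2},{3,8},{4},{5},{6},{7}}
Fixed point at round 3; 8 class(es).
class of 8: {3,8}; class of 3: {3,8}

Answer: BISIMILAR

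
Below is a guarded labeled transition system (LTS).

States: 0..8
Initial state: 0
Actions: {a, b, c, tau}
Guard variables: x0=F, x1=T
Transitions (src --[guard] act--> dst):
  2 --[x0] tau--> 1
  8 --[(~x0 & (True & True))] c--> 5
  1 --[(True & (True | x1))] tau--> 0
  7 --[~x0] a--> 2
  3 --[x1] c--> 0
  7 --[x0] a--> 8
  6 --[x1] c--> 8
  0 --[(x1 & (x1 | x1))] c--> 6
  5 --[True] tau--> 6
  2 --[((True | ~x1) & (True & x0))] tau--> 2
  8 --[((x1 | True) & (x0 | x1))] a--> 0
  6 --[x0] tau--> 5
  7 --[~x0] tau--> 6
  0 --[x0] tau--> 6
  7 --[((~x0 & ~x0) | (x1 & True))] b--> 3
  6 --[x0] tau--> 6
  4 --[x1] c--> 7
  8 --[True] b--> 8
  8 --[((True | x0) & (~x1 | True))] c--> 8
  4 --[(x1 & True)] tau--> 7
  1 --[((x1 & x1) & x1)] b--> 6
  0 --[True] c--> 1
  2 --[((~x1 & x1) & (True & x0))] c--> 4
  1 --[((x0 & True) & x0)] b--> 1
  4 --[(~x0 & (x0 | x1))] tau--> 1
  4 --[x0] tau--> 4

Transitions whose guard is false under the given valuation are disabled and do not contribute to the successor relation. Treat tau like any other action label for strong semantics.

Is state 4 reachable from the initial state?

Guard filter leaves 17 enabled edge(s).
depth 0: {0}
depth 1: {1,6}  cumulative {0,1,6}
depth 2: {8}  cumulative {0,1,6,8}
depth 3: {5}  cumulative {0,1,5,6,8}
Reachable = {0,1,5,6,8}

Answer: UNREACHABLE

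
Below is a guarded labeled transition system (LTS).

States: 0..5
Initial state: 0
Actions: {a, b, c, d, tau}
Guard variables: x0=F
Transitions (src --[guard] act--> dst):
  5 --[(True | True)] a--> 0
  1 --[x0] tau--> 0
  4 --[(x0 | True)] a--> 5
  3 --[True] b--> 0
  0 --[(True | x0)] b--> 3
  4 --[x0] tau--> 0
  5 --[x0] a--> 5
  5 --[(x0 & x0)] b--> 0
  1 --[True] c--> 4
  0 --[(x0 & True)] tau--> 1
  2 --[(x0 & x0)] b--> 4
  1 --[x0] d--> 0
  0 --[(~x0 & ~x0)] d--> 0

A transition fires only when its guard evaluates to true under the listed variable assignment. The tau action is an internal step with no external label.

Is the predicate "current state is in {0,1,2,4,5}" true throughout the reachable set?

Allowed set {0,1,2,4,5}
Reach set: {0,3}
  0: safe
  3: VIOLATES
counterexample path to 3: b

Answer: INVARIANT VIOLATED at state 3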